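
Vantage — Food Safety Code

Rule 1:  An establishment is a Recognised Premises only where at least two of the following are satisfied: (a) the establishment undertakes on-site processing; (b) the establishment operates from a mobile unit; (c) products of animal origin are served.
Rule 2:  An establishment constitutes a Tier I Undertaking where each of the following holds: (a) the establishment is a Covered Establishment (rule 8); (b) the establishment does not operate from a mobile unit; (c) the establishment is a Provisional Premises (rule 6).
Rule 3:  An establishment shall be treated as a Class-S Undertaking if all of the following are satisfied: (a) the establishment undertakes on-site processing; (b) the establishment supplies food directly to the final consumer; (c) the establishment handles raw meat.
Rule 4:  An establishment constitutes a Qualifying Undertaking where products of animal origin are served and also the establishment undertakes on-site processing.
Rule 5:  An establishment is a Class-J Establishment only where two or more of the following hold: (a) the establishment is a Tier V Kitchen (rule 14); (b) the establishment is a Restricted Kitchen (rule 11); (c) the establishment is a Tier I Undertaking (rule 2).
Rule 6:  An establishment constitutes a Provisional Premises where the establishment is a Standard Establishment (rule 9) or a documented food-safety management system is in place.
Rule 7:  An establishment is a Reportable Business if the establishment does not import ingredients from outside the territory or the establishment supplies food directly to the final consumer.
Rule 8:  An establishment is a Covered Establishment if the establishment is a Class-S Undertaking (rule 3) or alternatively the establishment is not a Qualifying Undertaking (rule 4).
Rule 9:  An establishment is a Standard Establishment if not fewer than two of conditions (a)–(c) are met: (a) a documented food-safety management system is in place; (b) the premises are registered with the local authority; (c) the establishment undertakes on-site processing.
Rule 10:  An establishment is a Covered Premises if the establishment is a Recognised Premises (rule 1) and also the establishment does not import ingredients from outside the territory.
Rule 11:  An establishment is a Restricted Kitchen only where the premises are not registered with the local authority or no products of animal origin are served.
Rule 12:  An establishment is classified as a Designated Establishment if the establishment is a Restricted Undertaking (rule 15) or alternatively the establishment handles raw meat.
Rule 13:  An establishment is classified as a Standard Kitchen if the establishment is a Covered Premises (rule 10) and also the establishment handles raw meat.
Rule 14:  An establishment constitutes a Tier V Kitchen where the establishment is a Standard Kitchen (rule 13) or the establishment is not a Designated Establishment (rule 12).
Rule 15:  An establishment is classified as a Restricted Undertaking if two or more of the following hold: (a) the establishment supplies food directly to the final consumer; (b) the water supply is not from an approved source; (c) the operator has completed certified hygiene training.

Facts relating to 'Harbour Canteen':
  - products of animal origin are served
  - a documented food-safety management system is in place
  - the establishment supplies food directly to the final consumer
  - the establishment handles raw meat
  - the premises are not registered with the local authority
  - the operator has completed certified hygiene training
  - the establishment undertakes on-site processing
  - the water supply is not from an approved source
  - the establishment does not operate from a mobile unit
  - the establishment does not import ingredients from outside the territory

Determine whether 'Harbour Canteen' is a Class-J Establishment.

rule 1 — Recognised Premises: the establishment undertakes on-site processing? yes; the establishment operates from a mobile unit? no; products of animal origin are served? yes — 2 of 3 hold (need ≥2) → satisfied.
rule 10 — Covered Premises: [Recognised Premises (rule 1)? yes] AND [the establishment does not import ingredients from outside the territory? yes] → satisfied.
rule 13 — Standard Kitchen: [Covered Premises (rule 10)? yes] AND [the establishment handles raw meat? yes] → satisfied.
rule 15 — Restricted Undertaking: the establishment supplies food directly to the final consumer? yes; the water supply is not from an approved source? yes; the operator has completed certified hygiene training? yes — 3 of 3 hold (need ≥2) → satisfied.
rule 12 — Designated Establishment: [Restricted Undertaking (rule 15)? yes] OR [the establishment handles raw meat? yes] → satisfied.
rule 14 — Tier V Kitchen: [Standard Kitchen (rule 13)? yes] OR [not a Designated Establishment (rule 12)? no] → satisfied.
rule 11 — Restricted Kitchen: [the premises are not registered with the local authority? yes] OR [no products of animal origin are served? no] → satisfied.
rule 3 — Class-S Undertaking: [the establishment undertakes on-site processing? yes] AND [the establishment supplies food directly to the final consumer? yes] AND [the establishment handles raw meat? yes] → satisfied.
rule 4 — Qualifying Undertaking: [products of animal origin are served? yes] AND [the establishment undertakes on-site processing? yes] → satisfied.
rule 8 — Covered Establishment: [Class-S Undertaking (rule 3)? yes] OR [not a Qualifying Undertaking (rule 4)? no] → satisfied.
rule 9 — Standard Establishment: a documented food-safety management system is in place? yes; the premises are registered with the local authority? no; the establishment undertakes on-site processing? yes — 2 of 3 hold (need ≥2) → satisfied.
rule 6 — Provisional Premises: [Standard Establishment (rule 9)? yes] OR [a documented food-safety management system is in place? yes] → satisfied.
rule 2 — Tier I Undertaking: [Covered Establishment (rule 8)? yes] AND [the establishment does not operate from a mobile unit? yes] AND [Provisional Premises (rule 6)? yes] → satisfied.
rule 5 — Class-J Establishment: Tier V Kitchen (rule 14)? yes; Restricted Kitchen (rule 11)? yes; Tier I Undertaking (rule 2)? yes — 3 of 3 hold (need ≥2) → satisfied.

Yes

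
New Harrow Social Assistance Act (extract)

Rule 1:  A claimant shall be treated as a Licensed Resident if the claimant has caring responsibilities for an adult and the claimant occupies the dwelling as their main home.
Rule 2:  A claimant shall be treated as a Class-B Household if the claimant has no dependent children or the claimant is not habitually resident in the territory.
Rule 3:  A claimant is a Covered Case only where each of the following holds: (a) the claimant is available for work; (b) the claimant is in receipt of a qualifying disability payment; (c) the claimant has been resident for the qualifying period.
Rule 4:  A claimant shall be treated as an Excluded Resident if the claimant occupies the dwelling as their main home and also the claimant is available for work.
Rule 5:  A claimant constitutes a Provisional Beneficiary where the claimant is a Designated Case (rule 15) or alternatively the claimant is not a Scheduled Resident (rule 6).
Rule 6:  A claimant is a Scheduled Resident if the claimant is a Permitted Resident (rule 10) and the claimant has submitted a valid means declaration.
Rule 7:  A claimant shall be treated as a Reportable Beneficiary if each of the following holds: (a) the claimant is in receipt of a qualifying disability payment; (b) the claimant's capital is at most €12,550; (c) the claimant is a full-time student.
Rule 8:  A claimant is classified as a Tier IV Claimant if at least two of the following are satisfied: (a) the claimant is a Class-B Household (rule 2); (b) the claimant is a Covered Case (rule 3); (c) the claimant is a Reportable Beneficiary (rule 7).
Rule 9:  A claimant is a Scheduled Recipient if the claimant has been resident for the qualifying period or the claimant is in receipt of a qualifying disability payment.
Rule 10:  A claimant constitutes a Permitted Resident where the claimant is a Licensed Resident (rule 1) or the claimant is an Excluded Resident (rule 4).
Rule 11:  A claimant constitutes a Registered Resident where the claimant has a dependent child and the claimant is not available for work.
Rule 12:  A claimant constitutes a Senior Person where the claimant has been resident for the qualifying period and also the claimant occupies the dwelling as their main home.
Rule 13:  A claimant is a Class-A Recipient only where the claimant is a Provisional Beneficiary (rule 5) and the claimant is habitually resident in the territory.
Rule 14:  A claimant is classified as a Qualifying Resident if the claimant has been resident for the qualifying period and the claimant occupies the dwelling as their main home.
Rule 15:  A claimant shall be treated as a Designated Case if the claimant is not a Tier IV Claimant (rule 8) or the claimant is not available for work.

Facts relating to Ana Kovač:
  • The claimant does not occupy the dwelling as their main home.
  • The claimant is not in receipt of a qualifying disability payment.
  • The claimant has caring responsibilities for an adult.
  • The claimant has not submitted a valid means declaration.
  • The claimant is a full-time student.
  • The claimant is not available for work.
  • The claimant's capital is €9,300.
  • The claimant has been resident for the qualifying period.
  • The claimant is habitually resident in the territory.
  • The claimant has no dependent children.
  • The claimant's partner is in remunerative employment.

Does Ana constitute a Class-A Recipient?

Yes

Under rule 2: the claimant has no dependent children? yes; or the claimant is not habitually resident in the territory? no. So the claimant is a Class-B Household.
Under rule 3: the claimant is available for work? no; and the claimant is in receipt of a qualifying disability payment? no; and the claimant has been resident for the qualifying period? yes. So the claimant is not a Covered Case.
Under rule 7: the claimant is in receipt of a qualifying disability payment? no; and claimant's capital: €9,300 ≤ €12,550? yes; and the claimant is a full-time student? yes. So the claimant is not a Reportable Beneficiary.
Under rule 8: Class-B Household (rule 2)? yes; Covered Case (rule 3)? no; Reportable Beneficiary (rule 7)? no — 1 of 3 hold (need ≥2) → not satisfied.
Under rule 15: not a Tier IV Claimant (rule 8)? yes; or the claimant is not available for work? yes. So the claimant is a Designated Case.
Under rule 1: the claimant has caring responsibilities for an adult? yes; and the claimant occupies the dwelling as their main home? no. So the claimant is not a Licensed Resident.
Under rule 4: the claimant occupies the dwelling as their main home? no; and the claimant is available for work? no. So the claimant is not an Excluded Resident.
Under rule 10: Licensed Resident (rule 1)? no; or Excluded Resident (rule 4)? no. So the claimant is not a Permitted Resident.
Under rule 6: Permitted Resident (rule 10)? no; and the claimant has submitted a valid means declaration? no. So the claimant is not a Scheduled Resident.
Under rule 5: Designated Case (rule 15)? yes; or not a Scheduled Resident (rule 6)? yes. So the claimant is a Provisional Beneficiary.
Under rule 13: Provisional Beneficiary (rule 5)? yes; and the claimant is habitually resident in the territory? yes. So the claimant is a Class-A Recipient.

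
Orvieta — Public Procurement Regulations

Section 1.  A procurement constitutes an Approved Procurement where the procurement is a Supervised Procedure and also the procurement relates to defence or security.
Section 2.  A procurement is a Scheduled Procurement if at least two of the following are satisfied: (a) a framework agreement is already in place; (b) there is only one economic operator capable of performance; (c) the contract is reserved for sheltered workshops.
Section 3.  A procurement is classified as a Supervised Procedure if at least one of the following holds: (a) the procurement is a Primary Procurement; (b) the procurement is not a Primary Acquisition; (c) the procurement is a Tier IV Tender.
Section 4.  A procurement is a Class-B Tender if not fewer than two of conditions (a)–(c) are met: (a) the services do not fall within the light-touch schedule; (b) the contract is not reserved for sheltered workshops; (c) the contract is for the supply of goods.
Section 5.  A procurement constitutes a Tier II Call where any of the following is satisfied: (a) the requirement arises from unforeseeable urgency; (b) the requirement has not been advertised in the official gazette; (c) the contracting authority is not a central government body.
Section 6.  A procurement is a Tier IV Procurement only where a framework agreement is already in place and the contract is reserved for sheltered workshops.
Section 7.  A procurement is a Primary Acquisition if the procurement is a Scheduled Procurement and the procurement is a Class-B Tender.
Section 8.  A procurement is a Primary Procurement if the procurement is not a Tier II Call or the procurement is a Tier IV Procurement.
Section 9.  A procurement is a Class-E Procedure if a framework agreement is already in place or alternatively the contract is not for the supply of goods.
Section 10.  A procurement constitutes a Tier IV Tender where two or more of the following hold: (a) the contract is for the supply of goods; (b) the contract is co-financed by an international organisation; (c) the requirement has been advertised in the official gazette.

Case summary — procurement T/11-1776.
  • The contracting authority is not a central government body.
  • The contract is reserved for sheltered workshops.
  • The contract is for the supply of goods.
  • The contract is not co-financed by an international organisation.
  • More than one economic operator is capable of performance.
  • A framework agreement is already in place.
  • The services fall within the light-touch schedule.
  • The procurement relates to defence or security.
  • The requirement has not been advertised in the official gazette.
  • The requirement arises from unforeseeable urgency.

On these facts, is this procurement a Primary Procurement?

Under section 5: the requirement arises from unforeseeable urgency? yes; or the requirement has not been advertised in the official gazette? yes; or the contracting authority is not a central government body? yes. So the procurement is a Tier II Call.
Under section 6: a framework agreement is already in place? yes; and the contract is reserved for sheltered workshops? yes. So the procurement is a Tier IV Procurement.
Under section 8: not a Tier II Call (section 5)? no; or Tier IV Procurement (section 6)? yes. So the procurement is a Primary Procurement.

Yes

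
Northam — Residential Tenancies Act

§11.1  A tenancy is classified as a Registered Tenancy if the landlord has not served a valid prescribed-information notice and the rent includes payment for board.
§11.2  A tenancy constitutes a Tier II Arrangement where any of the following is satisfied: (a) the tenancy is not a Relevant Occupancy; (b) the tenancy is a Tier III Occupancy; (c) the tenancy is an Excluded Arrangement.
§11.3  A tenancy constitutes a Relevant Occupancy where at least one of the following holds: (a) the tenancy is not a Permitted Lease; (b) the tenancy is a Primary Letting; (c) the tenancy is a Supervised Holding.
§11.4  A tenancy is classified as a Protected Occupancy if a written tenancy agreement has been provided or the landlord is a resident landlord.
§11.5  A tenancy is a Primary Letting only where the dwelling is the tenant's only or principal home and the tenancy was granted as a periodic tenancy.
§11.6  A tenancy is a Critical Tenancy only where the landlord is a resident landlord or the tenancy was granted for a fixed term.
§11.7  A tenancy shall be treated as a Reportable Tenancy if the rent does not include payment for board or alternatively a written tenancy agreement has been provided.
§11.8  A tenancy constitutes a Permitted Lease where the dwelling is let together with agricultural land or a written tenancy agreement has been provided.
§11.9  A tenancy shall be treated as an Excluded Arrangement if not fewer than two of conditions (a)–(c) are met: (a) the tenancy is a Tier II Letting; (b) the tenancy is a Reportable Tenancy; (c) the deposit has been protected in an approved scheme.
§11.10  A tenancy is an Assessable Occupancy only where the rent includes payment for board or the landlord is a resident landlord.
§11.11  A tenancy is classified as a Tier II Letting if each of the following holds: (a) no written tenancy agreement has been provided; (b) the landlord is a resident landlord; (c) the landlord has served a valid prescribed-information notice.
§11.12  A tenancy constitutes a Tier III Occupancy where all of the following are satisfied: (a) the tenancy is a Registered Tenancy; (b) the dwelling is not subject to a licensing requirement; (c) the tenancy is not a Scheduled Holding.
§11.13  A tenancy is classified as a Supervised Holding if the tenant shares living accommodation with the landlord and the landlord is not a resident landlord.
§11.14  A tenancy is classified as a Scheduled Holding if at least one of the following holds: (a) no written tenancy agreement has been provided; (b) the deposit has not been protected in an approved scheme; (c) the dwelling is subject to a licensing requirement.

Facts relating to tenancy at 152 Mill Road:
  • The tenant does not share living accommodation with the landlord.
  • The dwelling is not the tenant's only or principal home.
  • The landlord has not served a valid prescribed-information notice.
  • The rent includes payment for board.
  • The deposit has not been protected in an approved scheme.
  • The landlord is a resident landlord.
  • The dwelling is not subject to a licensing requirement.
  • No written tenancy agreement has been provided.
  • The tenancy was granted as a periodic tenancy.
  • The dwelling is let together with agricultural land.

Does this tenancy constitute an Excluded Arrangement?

No

Under §11.11: no written tenancy agreement has been provided? yes; and the landlord is a resident landlord? yes; and the landlord has served a valid prescribed-information notice? no. So the tenancy is not a Tier II Letting.
Under §11.7: the rent does not include payment for board? no; or a written tenancy agreement has been provided? no. So the tenancy is not a Reportable Tenancy.
Under §11.9: Tier II Letting (§11.11)? no; Reportable Tenancy (§11.7)? no; the deposit has been protected in an approved scheme? no — 0 of 3 hold (need ≥2) → not satisfied.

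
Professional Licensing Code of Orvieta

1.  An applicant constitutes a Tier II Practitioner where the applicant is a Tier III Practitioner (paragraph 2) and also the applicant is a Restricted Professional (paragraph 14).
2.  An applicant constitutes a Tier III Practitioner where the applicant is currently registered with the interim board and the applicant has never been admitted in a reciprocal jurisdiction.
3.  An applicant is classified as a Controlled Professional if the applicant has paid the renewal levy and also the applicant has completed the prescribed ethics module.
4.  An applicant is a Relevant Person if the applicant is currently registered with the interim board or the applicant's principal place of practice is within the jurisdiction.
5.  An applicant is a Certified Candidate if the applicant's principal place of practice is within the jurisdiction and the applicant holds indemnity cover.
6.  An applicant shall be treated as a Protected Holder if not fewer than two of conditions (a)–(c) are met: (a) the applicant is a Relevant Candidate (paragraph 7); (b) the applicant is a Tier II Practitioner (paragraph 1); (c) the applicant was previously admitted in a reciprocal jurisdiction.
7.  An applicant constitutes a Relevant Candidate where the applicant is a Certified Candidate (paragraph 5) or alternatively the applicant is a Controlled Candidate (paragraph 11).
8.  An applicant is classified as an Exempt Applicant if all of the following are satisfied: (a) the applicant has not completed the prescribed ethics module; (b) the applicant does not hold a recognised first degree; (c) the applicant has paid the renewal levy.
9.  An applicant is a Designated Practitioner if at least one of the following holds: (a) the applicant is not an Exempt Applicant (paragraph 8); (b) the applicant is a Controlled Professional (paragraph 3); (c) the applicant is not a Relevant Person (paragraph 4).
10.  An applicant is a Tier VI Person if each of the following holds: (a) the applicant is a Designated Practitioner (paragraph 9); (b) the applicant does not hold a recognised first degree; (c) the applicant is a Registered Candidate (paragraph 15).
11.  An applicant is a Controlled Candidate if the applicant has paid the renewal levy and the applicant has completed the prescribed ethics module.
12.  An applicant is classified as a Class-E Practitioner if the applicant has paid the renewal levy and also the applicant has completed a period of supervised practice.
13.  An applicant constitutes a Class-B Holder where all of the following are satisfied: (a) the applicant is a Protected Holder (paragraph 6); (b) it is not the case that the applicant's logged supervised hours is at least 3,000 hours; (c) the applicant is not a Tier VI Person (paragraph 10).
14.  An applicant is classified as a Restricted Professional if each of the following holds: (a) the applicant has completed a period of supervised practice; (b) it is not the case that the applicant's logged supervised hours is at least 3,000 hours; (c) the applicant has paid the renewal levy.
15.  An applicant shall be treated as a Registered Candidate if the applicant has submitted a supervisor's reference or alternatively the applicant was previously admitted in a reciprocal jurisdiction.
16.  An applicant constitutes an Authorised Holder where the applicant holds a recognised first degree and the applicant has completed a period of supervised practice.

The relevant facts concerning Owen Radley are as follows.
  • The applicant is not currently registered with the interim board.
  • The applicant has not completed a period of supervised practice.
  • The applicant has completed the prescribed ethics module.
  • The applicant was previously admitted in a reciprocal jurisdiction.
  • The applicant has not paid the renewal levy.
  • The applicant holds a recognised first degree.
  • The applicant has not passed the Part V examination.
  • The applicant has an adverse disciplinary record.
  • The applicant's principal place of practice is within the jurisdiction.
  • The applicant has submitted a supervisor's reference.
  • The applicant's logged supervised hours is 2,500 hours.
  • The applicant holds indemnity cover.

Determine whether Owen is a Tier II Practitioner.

No

paragraph 2 — Tier III Practitioner: [the applicant is currently registered with the interim board? no] AND [the applicant has never been admitted in a reciprocal jurisdiction? no] → not satisfied.
paragraph 14 — Restricted Professional: [the applicant has completed a period of supervised practice? no] AND [applicant's logged supervised hours: 2,500 hours ≥ 3,000 hours? no, so negated condition yes] AND [the applicant has paid the renewal levy? no] → not satisfied.
paragraph 1 — Tier II Practitioner: [Tier III Practitioner (paragraph 2)? no] AND [Restricted Professional (paragraph 14)? no] → not satisfied.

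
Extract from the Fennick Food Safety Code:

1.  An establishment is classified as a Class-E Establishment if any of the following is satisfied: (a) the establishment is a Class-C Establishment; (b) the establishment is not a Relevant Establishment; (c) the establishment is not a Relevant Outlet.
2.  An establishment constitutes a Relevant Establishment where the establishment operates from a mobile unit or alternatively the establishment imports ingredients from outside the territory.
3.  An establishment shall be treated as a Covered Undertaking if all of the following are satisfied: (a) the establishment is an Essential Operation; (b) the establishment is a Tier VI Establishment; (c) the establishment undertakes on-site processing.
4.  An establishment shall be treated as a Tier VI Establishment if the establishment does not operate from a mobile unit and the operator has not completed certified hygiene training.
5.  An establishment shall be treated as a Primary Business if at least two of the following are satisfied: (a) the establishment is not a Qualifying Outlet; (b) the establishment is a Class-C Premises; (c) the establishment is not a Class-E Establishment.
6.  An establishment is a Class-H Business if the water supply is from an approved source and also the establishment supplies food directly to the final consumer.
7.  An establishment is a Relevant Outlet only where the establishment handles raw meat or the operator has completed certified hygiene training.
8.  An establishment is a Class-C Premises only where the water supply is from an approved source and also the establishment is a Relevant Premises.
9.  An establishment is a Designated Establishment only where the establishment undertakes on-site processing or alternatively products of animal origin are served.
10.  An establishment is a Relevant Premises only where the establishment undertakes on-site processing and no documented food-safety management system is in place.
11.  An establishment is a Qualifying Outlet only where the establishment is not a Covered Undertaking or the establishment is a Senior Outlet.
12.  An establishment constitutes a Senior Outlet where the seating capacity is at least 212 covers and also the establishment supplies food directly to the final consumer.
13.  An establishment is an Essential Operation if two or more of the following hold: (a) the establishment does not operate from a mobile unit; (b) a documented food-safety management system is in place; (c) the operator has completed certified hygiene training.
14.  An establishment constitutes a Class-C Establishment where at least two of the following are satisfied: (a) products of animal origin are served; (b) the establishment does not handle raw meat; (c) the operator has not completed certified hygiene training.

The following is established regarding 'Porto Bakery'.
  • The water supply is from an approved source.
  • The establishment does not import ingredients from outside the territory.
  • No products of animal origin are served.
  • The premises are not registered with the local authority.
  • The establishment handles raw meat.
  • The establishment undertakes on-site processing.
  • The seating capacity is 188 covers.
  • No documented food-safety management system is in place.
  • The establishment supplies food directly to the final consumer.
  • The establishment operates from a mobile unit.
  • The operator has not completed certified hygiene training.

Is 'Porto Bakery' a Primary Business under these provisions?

Yes

paragraph 13 — Essential Operation: the establishment does not operate from a mobile unit? no; a documented food-safety management system is in place? no; the operator has completed certified hygiene training? no — 0 of 3 hold (need ≥2) → not satisfied.
paragraph 4 — Tier VI Establishment: [the establishment does not operate from a mobile unit? no] AND [the operator has not completed certified hygiene training? yes] → not satisfied.
paragraph 3 — Covered Undertaking: [Essential Operation (paragraph 13)? no] AND [Tier VI Establishment (paragraph 4)? no] AND [the establishment undertakes on-site processing? yes] → not satisfied.
paragraph 12 — Senior Outlet: [seating capacity: 188 covers ≥ 212 covers? no] AND [the establishment supplies food directly to the final consumer? yes] → not satisfied.
paragraph 11 — Qualifying Outlet: [not a Covered Undertaking (paragraph 3)? yes] OR [Senior Outlet (paragraph 12)? no] → satisfied.
paragraph 10 — Relevant Premises: [the establishment undertakes on-site processing? yes] AND [no documented food-safety management system is in place? yes] → satisfied.
paragraph 8 — Class-C Premises: [the water supply is from an approved source? yes] AND [Relevant Premises (paragraph 10)? yes] → satisfied.
paragraph 14 — Class-C Establishment: products of animal origin are served? no; the establishment does not handle raw meat? no; the operator has not completed certified hygiene training? yes — 1 of 3 hold (need ≥2) → not satisfied.
paragraph 2 — Relevant Establishment: [the establishment operates from a mobile unit? yes] OR [the establishment imports ingredients from outside the territory? no] → satisfied.
paragraph 7 — Relevant Outlet: [the establishment handles raw meat? yes] OR [the operator has completed certified hygiene training? no] → satisfied.
paragraph 1 — Class-E Establishment: [Class-C Establishment (paragraph 14)? no] OR [not a Relevant Establishment (paragraph 2)? no] OR [not a Relevant Outlet (paragraph 7)? no] → not satisfied.
paragraph 5 — Primary Business: not a Qualifying Outlet (paragraph 11)? no; Class-C Premises (paragraph 8)? yes; not a Class-E Establishment (paragraph 1)? yes — 2 of 3 hold (need ≥2) → satisfied.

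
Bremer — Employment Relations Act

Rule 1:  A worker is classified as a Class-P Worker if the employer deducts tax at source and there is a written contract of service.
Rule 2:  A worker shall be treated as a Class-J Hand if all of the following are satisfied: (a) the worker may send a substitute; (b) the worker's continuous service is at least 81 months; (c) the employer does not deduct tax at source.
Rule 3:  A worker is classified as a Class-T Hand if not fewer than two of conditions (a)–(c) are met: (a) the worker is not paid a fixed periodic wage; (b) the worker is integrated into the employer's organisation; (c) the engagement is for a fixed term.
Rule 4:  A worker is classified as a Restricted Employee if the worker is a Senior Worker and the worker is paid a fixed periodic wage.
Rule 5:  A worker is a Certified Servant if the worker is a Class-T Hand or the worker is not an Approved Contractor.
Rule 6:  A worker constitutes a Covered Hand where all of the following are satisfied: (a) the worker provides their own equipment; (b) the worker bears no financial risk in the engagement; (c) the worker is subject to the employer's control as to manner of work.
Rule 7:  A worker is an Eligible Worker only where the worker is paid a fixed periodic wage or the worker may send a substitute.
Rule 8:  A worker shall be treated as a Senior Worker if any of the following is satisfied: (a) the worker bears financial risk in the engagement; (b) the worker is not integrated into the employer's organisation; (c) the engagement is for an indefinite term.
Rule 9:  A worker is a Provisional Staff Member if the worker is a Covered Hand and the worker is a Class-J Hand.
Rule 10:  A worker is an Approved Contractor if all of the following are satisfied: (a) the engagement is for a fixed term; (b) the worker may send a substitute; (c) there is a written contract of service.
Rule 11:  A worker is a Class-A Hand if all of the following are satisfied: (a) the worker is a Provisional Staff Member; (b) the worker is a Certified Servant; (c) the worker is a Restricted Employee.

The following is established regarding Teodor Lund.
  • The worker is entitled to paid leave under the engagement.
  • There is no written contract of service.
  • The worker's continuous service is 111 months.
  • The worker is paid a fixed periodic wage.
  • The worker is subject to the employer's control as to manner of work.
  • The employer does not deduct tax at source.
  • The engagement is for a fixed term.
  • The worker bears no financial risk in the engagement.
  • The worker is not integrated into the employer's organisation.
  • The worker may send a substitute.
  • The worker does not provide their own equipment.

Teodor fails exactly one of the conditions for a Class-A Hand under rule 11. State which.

rule 6 — Covered Hand: [the worker provides their own equipment? no] AND [the worker bears no financial risk in the engagement? yes] AND [the worker is subject to the employer's control as to manner of work? yes] → not satisfied.
rule 2 — Class-J Hand: [the worker may send a substitute? yes] AND [worker's continuous service: 111 months ≥ 81 months? yes] AND [the employer does not deduct tax at source? yes] → satisfied.
rule 9 — Provisional Staff Member: [Covered Hand (rule 6)? no] AND [Class-J Hand (rule 2)? yes] → not satisfied.
rule 3 — Class-T Hand: the worker is not paid a fixed periodic wage? no; the worker is integrated into the employer's organisation? no; the engagement is for a fixed term? yes — 1 of 3 hold (need ≥2) → not satisfied.
rule 10 — Approved Contractor: [the engagement is for a fixed term? yes] AND [the worker may send a substitute? yes] AND [there is a written contract of service? no] → not satisfied.
rule 5 — Certified Servant: [Class-T Hand (rule 3)? no] OR [not an Approved Contractor (rule 10)? yes] → satisfied.
rule 8 — Senior Worker: [the worker bears financial risk in the engagement? no] OR [the worker is not integrated into the employer's organisation? yes] OR [the engagement is for an indefinite term? no] → satisfied.
rule 4 — Restricted Employee: [Senior Worker (rule 8)? yes] AND [the worker is paid a fixed periodic wage? yes] → satisfied.
rule 11 — Class-A Hand: [Provisional Staff Member (rule 9)? no] AND [Certified Servant (rule 5)? yes] AND [Restricted Employee (rule 4)? yes] → not satisfied.

Provisional Staff Member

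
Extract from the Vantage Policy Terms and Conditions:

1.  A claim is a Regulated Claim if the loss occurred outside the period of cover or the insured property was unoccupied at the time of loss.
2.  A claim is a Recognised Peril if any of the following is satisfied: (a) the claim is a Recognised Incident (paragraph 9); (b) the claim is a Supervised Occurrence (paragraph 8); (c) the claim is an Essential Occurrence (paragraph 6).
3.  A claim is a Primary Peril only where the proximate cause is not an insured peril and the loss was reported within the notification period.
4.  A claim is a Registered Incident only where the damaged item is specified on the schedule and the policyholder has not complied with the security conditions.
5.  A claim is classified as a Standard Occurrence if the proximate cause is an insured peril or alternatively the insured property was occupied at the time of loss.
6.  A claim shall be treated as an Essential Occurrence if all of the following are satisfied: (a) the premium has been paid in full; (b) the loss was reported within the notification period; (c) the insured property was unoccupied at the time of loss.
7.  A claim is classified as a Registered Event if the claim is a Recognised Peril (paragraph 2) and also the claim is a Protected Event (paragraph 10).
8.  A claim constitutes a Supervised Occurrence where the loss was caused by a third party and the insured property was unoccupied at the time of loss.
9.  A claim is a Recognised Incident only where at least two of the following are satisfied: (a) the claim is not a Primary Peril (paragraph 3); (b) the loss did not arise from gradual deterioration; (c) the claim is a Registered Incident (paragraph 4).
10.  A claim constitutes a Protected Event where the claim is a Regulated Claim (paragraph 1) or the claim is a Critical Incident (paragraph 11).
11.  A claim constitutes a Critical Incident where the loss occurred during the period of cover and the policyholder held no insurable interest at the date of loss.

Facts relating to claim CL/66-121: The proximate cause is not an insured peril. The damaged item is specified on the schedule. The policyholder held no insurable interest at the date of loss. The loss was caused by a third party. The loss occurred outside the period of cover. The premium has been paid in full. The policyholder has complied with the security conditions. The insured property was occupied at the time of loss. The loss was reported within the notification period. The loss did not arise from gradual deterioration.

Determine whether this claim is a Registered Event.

No

paragraph 3 — Primary Peril: [the proximate cause is not an insured peril? yes] AND [the loss was reported within the notification period? yes] → satisfied.
paragraph 4 — Registered Incident: [the damaged item is specified on the schedule? yes] AND [the policyholder has not complied with the security conditions? no] → not satisfied.
paragraph 9 — Recognised Incident: not a Primary Peril (paragraph 3)? no; the loss did not arise from gradual deterioration? yes; Registered Incident (paragraph 4)? no — 1 of 3 hold (need ≥2) → not satisfied.
paragraph 8 — Supervised Occurrence: [the loss was caused by a third party? yes] AND [the insured property was unoccupied at the time of loss? no] → not satisfied.
paragraph 6 — Essential Occurrence: [the premium has been paid in full? yes] AND [the loss was reported within the notification period? yes] AND [the insured property was unoccupied at the time of loss? no] → not satisfied.
paragraph 2 — Recognised Peril: [Recognised Incident (paragraph 9)? no] OR [Supervised Occurrence (paragraph 8)? no] OR [Essential Occurrence (paragraph 6)? no] → not satisfied.
paragraph 1 — Regulated Claim: [the loss occurred outside the period of cover? yes] OR [the insured property was unoccupied at the time of loss? no] → satisfied.
paragraph 11 — Critical Incident: [the loss occurred during the period of cover? no] AND [the policyholder held no insurable interest at the date of loss? yes] → not satisfied.
paragraph 10 — Protected Event: [Regulated Claim (paragraph 1)? yes] OR [Critical Incident (paragraph 11)? no] → satisfied.
paragraph 7 — Registered Event: [Recognised Peril (paragraph 2)? no] AND [Protected Event (paragraph 10)? yes] → not satisfied.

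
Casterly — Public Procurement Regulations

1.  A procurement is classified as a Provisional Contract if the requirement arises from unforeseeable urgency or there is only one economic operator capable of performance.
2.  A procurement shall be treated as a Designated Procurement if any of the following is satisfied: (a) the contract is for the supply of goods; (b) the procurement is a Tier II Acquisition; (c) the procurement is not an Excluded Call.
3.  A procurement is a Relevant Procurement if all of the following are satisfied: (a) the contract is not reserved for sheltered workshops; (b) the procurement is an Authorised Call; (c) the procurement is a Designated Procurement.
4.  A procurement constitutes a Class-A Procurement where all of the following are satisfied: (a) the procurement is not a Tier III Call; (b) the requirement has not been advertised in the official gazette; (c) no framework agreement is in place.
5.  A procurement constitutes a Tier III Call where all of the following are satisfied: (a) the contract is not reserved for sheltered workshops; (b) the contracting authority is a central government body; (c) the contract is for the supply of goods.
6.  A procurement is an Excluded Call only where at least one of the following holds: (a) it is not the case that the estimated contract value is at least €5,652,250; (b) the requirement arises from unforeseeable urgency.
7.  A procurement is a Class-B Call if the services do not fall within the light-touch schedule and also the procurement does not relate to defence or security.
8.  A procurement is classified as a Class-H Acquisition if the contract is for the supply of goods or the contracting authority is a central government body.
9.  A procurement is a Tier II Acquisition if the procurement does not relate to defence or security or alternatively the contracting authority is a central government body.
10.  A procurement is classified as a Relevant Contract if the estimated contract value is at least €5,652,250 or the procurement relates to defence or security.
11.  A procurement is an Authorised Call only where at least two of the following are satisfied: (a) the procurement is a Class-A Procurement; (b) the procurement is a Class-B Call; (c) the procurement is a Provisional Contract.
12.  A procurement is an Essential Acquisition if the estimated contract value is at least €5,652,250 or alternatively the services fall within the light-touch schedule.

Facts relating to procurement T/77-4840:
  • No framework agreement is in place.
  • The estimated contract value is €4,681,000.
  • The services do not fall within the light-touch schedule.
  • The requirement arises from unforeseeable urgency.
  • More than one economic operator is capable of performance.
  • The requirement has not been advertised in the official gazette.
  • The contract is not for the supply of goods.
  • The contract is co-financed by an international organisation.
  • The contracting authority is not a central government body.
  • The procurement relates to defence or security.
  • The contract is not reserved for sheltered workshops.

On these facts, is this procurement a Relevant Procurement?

No

paragraph 5 — Tier III Call: [the contract is not reserved for sheltered workshops? yes] AND [the contracting authority is a central government body? no] AND [the contract is for the supply of goods? no] → not satisfied.
paragraph 4 — Class-A Procurement: [not a Tier III Call (paragraph 5)? yes] AND [the requirement has not been advertised in the official gazette? yes] AND [no framework agreement is in place? yes] → satisfied.
paragraph 7 — Class-B Call: [the services do not fall within the light-touch schedule? yes] AND [the procurement does not relate to defence or security? no] → not satisfied.
paragraph 1 — Provisional Contract: [the requirement arises from unforeseeable urgency? yes] OR [there is only one economic operator capable of performance? no] → satisfied.
paragraph 11 — Authorised Call: Class-A Procurement (paragraph 4)? yes; Class-B Call (paragraph 7)? no; Provisional Contract (paragraph 1)? yes — 2 of 3 hold (need ≥2) → satisfied.
paragraph 9 — Tier II Acquisition: [the procurement does not relate to defence or security? no] OR [the contracting authority is a central government body? no] → not satisfied.
paragraph 6 — Excluded Call: [estimated contract value: €4,681,000 ≥ €5,652,250? no, so negated condition yes] OR [the requirement arises from unforeseeable urgency? yes] → satisfied.
paragraph 2 — Designated Procurement: [the contract is for the supply of goods? no] OR [Tier II Acquisition (paragraph 9)? no] OR [not an Excluded Call (paragraph 6)? no] → not satisfied.
paragraph 3 — Relevant Procurement: [the contract is not reserved for sheltered workshops? yes] AND [Authorised Call (paragraph 11)? yes] AND [Designated Procurement (paragraph 2)? no] → not satisfied.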